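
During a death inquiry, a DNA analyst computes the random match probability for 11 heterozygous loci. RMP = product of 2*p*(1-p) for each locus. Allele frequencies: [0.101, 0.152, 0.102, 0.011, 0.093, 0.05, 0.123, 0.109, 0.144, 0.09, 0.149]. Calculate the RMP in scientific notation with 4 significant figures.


Computing RMP for 11 loci:
Locus 1: 2 * 0.101 * 0.899 = 0.181598
Locus 2: 2 * 0.152 * 0.848 = 0.257792
Locus 3: 2 * 0.102 * 0.898 = 0.183192
Locus 4: 2 * 0.011 * 0.989 = 0.021758
Locus 5: 2 * 0.093 * 0.907 = 0.168702
Locus 6: 2 * 0.05 * 0.95 = 0.095
Locus 7: 2 * 0.123 * 0.877 = 0.215742
Locus 8: 2 * 0.109 * 0.891 = 0.194238
Locus 9: 2 * 0.144 * 0.856 = 0.246528
Locus 10: 2 * 0.09 * 0.91 = 0.1638
Locus 11: 2 * 0.149 * 0.851 = 0.253598
RMP = 1.283e-09

1.283e-09


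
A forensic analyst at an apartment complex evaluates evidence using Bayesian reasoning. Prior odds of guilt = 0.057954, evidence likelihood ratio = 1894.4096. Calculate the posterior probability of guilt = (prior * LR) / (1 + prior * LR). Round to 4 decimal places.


Bayesian evidence evaluation:
Posterior odds = prior_odds * LR = 0.057954 * 1894.4096 = 109.7886
Posterior probability = posterior_odds / (1 + posterior_odds)
= 109.7886 / (1 + 109.7886)
= 109.7886 / 110.7886
= 0.9910

0.9910


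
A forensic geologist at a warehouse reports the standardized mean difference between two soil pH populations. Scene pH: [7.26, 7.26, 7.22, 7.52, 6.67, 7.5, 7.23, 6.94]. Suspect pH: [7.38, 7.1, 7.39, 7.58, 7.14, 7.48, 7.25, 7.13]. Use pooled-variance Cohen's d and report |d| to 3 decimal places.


Pooled-variance Cohen's d for soil pH comparison:
Scene mean = 57.6 / 8 = 7.2
Suspect mean = 58.45 / 8 = 7.30625
Scene sample variance s_s^2 = 0.078486
Suspect sample variance s_c^2 = 0.031713
Pooled variance = ((n_s-1)*s_s^2 + (n_c-1)*s_c^2) / (n_s + n_c - 2) = 0.055099
Pooled SD = sqrt(0.055099) = 0.234732
Mean difference = -0.10625
|d| = |-0.10625| / 0.234732 = 0.453

0.453


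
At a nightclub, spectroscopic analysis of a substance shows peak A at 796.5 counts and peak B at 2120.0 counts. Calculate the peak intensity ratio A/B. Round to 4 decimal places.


Spectral peak ratio:
Peak A = 796.5 counts
Peak B = 2120.0 counts
Ratio = 796.5 / 2120.0 = 0.3757

0.3757


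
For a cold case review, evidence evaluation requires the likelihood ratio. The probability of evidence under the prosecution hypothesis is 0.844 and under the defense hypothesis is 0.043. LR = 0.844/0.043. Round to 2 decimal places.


Likelihood ratio calculation:
LR = P(E|Hp) / P(E|Hd)
LR = 0.844 / 0.043
LR = 19.63

19.63


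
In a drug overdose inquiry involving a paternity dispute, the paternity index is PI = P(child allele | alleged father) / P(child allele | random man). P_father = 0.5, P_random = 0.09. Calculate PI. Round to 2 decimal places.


Paternity Index calculation:
PI = P(allele|father) / P(allele|random)
PI = 0.5 / 0.09
PI = 5.56

5.56


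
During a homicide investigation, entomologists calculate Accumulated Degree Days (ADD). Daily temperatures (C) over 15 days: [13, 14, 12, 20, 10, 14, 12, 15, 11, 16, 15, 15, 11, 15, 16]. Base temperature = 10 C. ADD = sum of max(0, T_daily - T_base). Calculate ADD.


Computing ADD day by day:
Day 1: max(0, 13 - 10) = 3
Day 2: max(0, 14 - 10) = 4
Day 3: max(0, 12 - 10) = 2
Day 4: max(0, 20 - 10) = 10
Day 5: max(0, 10 - 10) = 0
Day 6: max(0, 14 - 10) = 4
Day 7: max(0, 12 - 10) = 2
Day 8: max(0, 15 - 10) = 5
Day 9: max(0, 11 - 10) = 1
Day 10: max(0, 16 - 10) = 6
Day 11: max(0, 15 - 10) = 5
Day 12: max(0, 15 - 10) = 5
Day 13: max(0, 11 - 10) = 1
Day 14: max(0, 15 - 10) = 5
Day 15: max(0, 16 - 10) = 6
Total ADD = 59

59


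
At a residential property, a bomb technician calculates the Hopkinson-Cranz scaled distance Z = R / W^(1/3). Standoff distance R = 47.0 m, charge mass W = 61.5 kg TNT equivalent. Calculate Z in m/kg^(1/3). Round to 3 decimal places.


Scaled distance calculation:
W^(1/3) = 61.5^(1/3) = 3.947223
Z = R / W^(1/3) = 47.0 / 3.947223
Z = 11.907 m/kg^(1/3)

11.907


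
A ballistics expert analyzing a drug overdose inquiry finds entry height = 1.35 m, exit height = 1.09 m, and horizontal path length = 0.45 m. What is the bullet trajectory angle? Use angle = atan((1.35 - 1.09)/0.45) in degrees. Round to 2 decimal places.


Bullet trajectory angle:
Height difference = 1.35 - 1.09 = 0.26 m
angle = atan(0.26 / 0.45)
angle = atan(0.577778)
angle = 30.02 degrees

30.02


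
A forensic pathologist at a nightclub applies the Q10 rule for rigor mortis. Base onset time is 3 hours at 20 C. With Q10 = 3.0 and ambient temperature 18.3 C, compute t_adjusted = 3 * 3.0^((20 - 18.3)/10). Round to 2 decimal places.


Rigor mortis time adjustment:
Exponent = (T_ref - T_actual) / 10 = (20 - 18.3) / 10 = 0.17
Q10 factor = 3.0^0.17 = 1.20534
t_adjusted = 3 * 1.20534 = 3.62 hours

3.62


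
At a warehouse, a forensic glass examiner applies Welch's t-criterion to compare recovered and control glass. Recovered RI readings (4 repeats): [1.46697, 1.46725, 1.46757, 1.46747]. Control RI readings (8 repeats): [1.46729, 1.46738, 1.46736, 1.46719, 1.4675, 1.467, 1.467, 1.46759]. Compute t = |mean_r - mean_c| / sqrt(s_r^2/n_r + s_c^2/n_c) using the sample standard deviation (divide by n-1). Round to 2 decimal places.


Welch's t-criterion for glass RI comparison:
Recovered mean = sum / n_r = 5.86926 / 4 = 1.467315
Control mean = sum / n_c = 11.73831 / 8 = 1.4672888
Recovered sample variance s_r^2 = 7.07667e-08
Control sample variance s_c^2 = 4.64696e-08
Welch SE (unpooled) = sqrt(s_r^2/n_r + s_c^2/n_c) = sqrt(1.76917e-08 + 5.80871e-09) = sqrt(2.35004e-08) = 0.000153298
|mean_r - mean_c| = 2.625e-05
t = 2.625e-05 / 0.000153298 = 0.17

0.17


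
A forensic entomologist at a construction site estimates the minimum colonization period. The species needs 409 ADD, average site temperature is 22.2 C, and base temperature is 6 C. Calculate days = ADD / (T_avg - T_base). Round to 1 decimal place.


Insect development time:
Effective temperature = avg_temp - T_base = 22.2 - 6 = 16.2 C
Days = ADD / effective_temp = 409 / 16.2 = 25.2 days

25.2


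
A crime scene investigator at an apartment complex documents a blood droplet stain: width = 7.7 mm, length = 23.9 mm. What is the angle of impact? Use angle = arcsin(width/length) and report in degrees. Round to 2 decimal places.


Blood spatter impact angle calculation:
width / length = 7.7 / 23.9 = 0.322176
angle = arcsin(0.322176)
angle = 18.79 degrees

18.79


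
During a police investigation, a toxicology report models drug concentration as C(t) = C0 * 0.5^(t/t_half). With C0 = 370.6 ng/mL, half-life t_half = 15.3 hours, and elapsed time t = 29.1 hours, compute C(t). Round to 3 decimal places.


Drug concentration decay:
Number of half-lives = t / t_half = 29.1 / 15.3 = 1.901961
Decay factor = 0.5^1.901961 = 0.26757941
C(t) = 370.6 * 0.26757941 = 99.165 ng/mL

99.165


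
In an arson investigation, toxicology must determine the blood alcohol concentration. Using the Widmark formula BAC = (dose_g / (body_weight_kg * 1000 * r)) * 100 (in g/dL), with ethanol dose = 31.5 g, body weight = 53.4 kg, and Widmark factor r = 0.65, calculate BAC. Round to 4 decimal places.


Applying the Widmark formula:
BAC = (dose_g / (body_wt * 1000 * r)) * 100
Denominator = 53.4 * 1000 * 0.65 = 34710
BAC = (31.5 / 34710) * 100
BAC = 0.0908 g/dL

0.0908


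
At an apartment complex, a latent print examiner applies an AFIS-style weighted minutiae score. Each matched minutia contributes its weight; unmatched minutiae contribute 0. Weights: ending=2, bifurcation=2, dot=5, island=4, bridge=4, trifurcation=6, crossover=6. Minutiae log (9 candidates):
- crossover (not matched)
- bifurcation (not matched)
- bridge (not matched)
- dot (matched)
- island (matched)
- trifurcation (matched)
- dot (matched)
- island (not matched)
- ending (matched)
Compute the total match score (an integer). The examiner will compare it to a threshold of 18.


Weighted minutiae match score:
  crossover: not matched, +0
  bifurcation: not matched, +0
  bridge: not matched, +0
  dot: matched, +5 (running total 5)
  island: matched, +4 (running total 9)
  trifurcation: matched, +6 (running total 15)
  dot: matched, +5 (running total 20)
  island: not matched, +0
  ending: matched, +2 (running total 22)
Total score = 22
Threshold = 18; verdict = identification

22


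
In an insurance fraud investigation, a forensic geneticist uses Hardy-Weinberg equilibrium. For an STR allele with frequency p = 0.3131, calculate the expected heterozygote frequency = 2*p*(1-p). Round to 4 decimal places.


Hardy-Weinberg heterozygote frequency:
q = 1 - p = 1 - 0.3131 = 0.6869
2pq = 2 * 0.3131 * 0.6869 = 0.4301

0.4301


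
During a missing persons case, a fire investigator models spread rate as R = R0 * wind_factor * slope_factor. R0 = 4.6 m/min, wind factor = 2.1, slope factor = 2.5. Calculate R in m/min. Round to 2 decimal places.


Fire spread rate calculation:
R = R0 * wind_factor * slope_factor
= 4.6 * 2.1 * 2.5
= 9.66 * 2.5
= 24.15 m/min

24.15


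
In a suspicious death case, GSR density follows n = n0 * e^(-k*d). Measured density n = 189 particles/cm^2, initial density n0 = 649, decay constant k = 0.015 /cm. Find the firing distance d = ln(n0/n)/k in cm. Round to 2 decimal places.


GSR distance calculation:
n0/n = 649 / 189 = 3.433862
ln(n0/n) = 1.233686
d = 1.233686 / 0.015 = 82.25 cm

82.25


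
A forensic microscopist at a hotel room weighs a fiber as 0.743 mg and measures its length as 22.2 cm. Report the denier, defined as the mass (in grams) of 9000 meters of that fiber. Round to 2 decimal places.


Denier calculation:
Mass in grams = 0.743 mg / 1000 = 0.000743 g
Length in meters = 22.2 cm / 100 = 0.222 m
Linear density = mass / length = 0.000743 / 0.222 = 0.00334685 g/m
Denier = (g/m) * 9000 = 0.00334685 * 9000 = 30.12

30.12


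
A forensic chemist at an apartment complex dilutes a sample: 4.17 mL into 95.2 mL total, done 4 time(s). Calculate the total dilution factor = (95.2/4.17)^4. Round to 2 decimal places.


Dilution factor calculation:
Single dilution = V_total / V_sample = 95.2 / 4.17 ≈ 22.829736
Number of dilutions = 4
Total DF = (95.2 / 4.17)^4 (full precision, rounded at the end) = 271646.16

271646.16


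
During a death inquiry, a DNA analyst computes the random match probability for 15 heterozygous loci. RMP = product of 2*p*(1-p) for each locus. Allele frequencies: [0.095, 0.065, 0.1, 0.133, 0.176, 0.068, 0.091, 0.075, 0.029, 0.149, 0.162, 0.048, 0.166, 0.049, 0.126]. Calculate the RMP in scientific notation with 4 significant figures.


Computing RMP for 15 loci:
Locus 1: 2 * 0.095 * 0.905 = 0.17195
Locus 2: 2 * 0.065 * 0.935 = 0.12155
Locus 3: 2 * 0.1 * 0.9 = 0.18
Locus 4: 2 * 0.133 * 0.867 = 0.230622
Locus 5: 2 * 0.176 * 0.824 = 0.290048
Locus 6: 2 * 0.068 * 0.932 = 0.126752
Locus 7: 2 * 0.091 * 0.909 = 0.165438
Locus 8: 2 * 0.075 * 0.925 = 0.13875
Locus 9: 2 * 0.029 * 0.971 = 0.056318
Locus 10: 2 * 0.149 * 0.851 = 0.253598
Locus 11: 2 * 0.162 * 0.838 = 0.271512
Locus 12: 2 * 0.048 * 0.952 = 0.091392
Locus 13: 2 * 0.166 * 0.834 = 0.276888
Locus 14: 2 * 0.049 * 0.951 = 0.093198
Locus 15: 2 * 0.126 * 0.874 = 0.220248
RMP = 1.475e-12

1.475e-12


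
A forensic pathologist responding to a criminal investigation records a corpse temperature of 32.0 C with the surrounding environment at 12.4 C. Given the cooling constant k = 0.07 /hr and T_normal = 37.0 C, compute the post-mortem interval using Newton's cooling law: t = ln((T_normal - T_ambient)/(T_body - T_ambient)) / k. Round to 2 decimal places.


Using Newton's law of cooling:
t = ln((T_normal - T_ambient) / (T_body - T_ambient)) / k
T_normal - T_ambient = 24.6
T_body - T_ambient = 19.6
Ratio = 1.255102
ln(ratio) = 0.227217
t = 0.227217 / 0.07 = 3.25 hours

3.25


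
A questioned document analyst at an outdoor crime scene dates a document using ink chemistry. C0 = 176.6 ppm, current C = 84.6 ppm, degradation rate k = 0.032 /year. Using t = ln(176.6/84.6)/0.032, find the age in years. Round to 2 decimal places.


Document age estimation:
C0/C = 176.6 / 84.6 = 2.08747
ln(C0/C) = 0.735953
t = 0.735953 / 0.032 = 23.00 years

23.00


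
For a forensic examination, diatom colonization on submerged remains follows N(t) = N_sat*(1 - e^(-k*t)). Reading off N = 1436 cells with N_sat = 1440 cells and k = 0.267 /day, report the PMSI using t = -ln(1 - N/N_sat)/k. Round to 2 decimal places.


PMSI from diatom colonization curve:
N / N_sat = 1436 / 1440 = 0.997222
1 - N/N_sat = 0.002778
ln(1 - N/N_sat) = -5.886024
t = -ln(1 - N/N_sat) / k = -(-5.886024) / 0.267 = 22.05 days

22.05


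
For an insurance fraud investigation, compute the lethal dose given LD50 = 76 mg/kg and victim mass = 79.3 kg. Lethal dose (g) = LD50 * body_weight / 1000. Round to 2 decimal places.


Lethal dose calculation:
Lethal dose = LD50 * body_weight / 1000
= 76 * 79.3 / 1000
= 6026.8 / 1000
= 6.03 g

6.03


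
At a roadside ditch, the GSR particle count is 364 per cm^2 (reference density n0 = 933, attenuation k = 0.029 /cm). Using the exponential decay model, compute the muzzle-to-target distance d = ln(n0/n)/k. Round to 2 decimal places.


GSR distance calculation:
n0/n = 933 / 364 = 2.563187
ln(n0/n) = 0.941251
d = 0.941251 / 0.029 = 32.46 cm

32.46


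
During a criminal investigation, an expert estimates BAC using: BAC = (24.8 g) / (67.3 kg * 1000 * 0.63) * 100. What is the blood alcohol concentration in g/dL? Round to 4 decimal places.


Applying the Widmark formula:
BAC = (dose_g / (body_wt * 1000 * r)) * 100
Denominator = 67.3 * 1000 * 0.63 = 42399
BAC = (24.8 / 42399) * 100
BAC = 0.0585 g/dL

0.0585


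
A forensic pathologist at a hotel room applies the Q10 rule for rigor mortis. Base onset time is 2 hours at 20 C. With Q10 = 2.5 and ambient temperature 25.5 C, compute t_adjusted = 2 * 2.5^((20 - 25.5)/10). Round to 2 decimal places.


Rigor mortis time adjustment:
Exponent = (T_ref - T_actual) / 10 = (20 - 25.5) / 10 = -0.55
Q10 factor = 2.5^-0.55 = 0.60413
t_adjusted = 2 * 0.60413 = 1.21 hours

1.21


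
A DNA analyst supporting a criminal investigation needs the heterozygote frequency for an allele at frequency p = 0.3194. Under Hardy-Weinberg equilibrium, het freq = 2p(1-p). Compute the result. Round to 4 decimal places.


Hardy-Weinberg heterozygote frequency:
q = 1 - p = 1 - 0.3194 = 0.6806
2pq = 2 * 0.3194 * 0.6806 = 0.4348

0.4348


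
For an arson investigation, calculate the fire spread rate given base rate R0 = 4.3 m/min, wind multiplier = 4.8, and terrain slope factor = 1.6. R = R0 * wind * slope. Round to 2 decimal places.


Fire spread rate calculation:
R = R0 * wind_factor * slope_factor
= 4.3 * 4.8 * 1.6
= 20.64 * 1.6
= 33.02 m/min

33.02


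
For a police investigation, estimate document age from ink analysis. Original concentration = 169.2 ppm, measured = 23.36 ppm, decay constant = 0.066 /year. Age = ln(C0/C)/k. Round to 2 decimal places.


Document age estimation:
C0/C = 169.2 / 23.36 = 7.243151
ln(C0/C) = 1.980056
t = 1.980056 / 0.066 = 30.00 years

30.00


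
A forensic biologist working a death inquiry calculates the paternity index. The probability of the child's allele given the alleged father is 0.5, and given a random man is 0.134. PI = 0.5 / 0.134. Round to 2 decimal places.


Paternity Index calculation:
PI = P(allele|father) / P(allele|random)
PI = 0.5 / 0.134
PI = 3.73

3.73


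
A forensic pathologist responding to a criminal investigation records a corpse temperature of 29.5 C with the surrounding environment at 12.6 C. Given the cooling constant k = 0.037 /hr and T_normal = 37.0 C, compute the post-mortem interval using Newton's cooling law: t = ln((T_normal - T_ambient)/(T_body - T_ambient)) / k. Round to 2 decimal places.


Using Newton's law of cooling:
t = ln((T_normal - T_ambient) / (T_body - T_ambient)) / k
T_normal - T_ambient = 24.4
T_body - T_ambient = 16.9
Ratio = 1.443787
ln(ratio) = 0.36727
t = 0.36727 / 0.037 = 9.93 hours

9.93


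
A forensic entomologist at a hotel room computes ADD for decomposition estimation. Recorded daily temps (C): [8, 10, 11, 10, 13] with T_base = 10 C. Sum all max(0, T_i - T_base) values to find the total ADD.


Computing ADD day by day:
Day 1: max(0, 8 - 10) = 0
Day 2: max(0, 10 - 10) = 0
Day 3: max(0, 11 - 10) = 1
Day 4: max(0, 10 - 10) = 0
Day 5: max(0, 13 - 10) = 3
Total ADD = 4

4


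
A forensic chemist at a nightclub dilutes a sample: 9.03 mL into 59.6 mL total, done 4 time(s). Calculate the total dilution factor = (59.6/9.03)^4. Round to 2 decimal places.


Dilution factor calculation:
Single dilution = V_total / V_sample = 59.6 / 9.03 ≈ 6.600221
Number of dilutions = 4
Total DF = (59.6 / 9.03)^4 (full precision, rounded at the end) = 1897.73

1897.73


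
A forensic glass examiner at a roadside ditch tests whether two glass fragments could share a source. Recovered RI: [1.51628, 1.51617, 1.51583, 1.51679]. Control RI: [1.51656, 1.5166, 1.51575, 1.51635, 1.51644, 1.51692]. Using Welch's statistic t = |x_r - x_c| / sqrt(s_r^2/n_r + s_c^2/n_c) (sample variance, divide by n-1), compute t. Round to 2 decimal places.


Welch's t-criterion for glass RI comparison:
Recovered mean = sum / n_r = 6.06507 / 4 = 1.5162675
Control mean = sum / n_c = 9.09862 / 6 = 1.5164367
Recovered sample variance s_r^2 = 1.58025e-07
Control sample variance s_c^2 = 1.50907e-07
Welch SE (unpooled) = sqrt(s_r^2/n_r + s_c^2/n_c) = sqrt(3.95063e-08 + 2.51511e-08) = sqrt(6.46574e-08) = 0.000254278
|mean_r - mean_c| = 0.000169167
t = 0.000169167 / 0.000254278 = 0.67

0.67


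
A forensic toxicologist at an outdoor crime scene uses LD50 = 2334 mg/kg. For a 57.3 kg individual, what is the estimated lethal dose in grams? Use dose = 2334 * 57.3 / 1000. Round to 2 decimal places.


Lethal dose calculation:
Lethal dose = LD50 * body_weight / 1000
= 2334 * 57.3 / 1000
= 133738.2 / 1000
= 133.74 g

133.74


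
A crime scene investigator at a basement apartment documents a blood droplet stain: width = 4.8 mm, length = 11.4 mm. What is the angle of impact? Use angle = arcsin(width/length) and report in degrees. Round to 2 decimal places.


Blood spatter impact angle calculation:
width / length = 4.8 / 11.4 = 0.421053
angle = arcsin(0.421053)
angle = 24.90 degrees

24.90


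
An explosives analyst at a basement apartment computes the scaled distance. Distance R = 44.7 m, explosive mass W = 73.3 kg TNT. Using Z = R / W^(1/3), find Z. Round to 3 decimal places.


Scaled distance calculation:
W^(1/3) = 73.3^(1/3) = 4.185056
Z = R / W^(1/3) = 44.7 / 4.185056
Z = 10.681 m/kg^(1/3)

10.681


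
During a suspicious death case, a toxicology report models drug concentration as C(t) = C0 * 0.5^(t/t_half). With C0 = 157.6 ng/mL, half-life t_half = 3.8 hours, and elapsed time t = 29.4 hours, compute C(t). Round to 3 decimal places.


Drug concentration decay:
Number of half-lives = t / t_half = 29.4 / 3.8 = 7.736842
Decay factor = 0.5^7.736842 = 0.0046879
C(t) = 157.6 * 0.0046879 = 0.739 ng/mL

0.739


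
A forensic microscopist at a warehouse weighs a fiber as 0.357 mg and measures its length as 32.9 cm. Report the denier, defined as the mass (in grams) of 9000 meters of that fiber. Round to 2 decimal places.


Denier calculation:
Mass in grams = 0.357 mg / 1000 = 0.000357 g
Length in meters = 32.9 cm / 100 = 0.329 m
Linear density = mass / length = 0.000357 / 0.329 = 0.00108511 g/m
Denier = (g/m) * 9000 = 0.00108511 * 9000 = 9.77

9.77


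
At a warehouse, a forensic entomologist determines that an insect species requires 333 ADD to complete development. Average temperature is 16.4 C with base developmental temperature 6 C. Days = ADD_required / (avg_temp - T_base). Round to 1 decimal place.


Insect development time:
Effective temperature = avg_temp - T_base = 16.4 - 6 = 10.4 C
Days = ADD / effective_temp = 333 / 10.4 = 32.0 days

32.0


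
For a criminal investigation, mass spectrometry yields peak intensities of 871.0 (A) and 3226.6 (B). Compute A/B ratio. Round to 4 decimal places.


Spectral peak ratio:
Peak A = 871.0 counts
Peak B = 3226.6 counts
Ratio = 871.0 / 3226.6 = 0.2699

0.2699


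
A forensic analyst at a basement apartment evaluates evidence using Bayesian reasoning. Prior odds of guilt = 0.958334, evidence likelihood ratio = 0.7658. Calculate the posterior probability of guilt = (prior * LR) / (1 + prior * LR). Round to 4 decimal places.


Bayesian evidence evaluation:
Posterior odds = prior_odds * LR = 0.958334 * 0.7658 = 0.7338922
Posterior probability = posterior_odds / (1 + posterior_odds)
= 0.7338922 / (1 + 0.7338922)
= 0.7338922 / 1.7338922
= 0.4233

0.4233


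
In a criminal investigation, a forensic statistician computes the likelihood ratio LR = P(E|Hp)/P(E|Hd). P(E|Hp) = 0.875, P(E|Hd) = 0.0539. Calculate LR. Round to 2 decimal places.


Likelihood ratio calculation:
LR = P(E|Hp) / P(E|Hd)
LR = 0.875 / 0.0539
LR = 16.23

16.23


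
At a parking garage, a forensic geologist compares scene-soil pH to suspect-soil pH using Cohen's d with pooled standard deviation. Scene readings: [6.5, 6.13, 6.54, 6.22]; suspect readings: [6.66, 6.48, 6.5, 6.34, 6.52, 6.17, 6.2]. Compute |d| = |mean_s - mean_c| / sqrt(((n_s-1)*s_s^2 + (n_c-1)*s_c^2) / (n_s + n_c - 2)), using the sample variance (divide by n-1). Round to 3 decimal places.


Pooled-variance Cohen's d for soil pH comparison:
Scene mean = 25.39 / 4 = 6.3475
Suspect mean = 44.87 / 7 = 6.41
Scene sample variance s_s^2 = 0.041292
Suspect sample variance s_c^2 = 0.032367
Pooled variance = ((n_s-1)*s_s^2 + (n_c-1)*s_c^2) / (n_s + n_c - 2) = 0.035342
Pooled SD = sqrt(0.035342) = 0.187995
Mean difference = -0.0625
|d| = |-0.0625| / 0.187995 = 0.332

0.332


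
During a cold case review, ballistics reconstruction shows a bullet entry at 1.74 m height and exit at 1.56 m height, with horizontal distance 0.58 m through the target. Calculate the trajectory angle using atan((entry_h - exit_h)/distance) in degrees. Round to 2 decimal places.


Bullet trajectory angle:
Height difference = 1.74 - 1.56 = 0.18 m
angle = atan(0.18 / 0.58)
angle = atan(0.310345)
angle = 17.24 degrees

17.24


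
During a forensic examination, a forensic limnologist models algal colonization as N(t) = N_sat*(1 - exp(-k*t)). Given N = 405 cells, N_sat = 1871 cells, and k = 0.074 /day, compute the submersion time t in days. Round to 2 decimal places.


PMSI from diatom colonization curve:
N / N_sat = 405 / 1871 = 0.216462
1 - N/N_sat = 0.783538
ln(1 - N/N_sat) = -0.243936
t = -ln(1 - N/N_sat) / k = -(-0.243936) / 0.074 = 3.30 days

3.30


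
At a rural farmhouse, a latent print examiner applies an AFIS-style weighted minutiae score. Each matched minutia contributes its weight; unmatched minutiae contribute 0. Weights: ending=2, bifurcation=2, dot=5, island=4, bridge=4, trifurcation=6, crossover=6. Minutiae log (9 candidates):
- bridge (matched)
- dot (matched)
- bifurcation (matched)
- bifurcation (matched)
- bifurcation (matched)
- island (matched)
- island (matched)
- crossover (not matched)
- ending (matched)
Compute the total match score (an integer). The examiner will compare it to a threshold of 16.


Weighted minutiae match score:
  bridge: matched, +4 (running total 4)
  dot: matched, +5 (running total 9)
  bifurcation: matched, +2 (running total 11)
  bifurcation: matched, +2 (running total 13)
  bifurcation: matched, +2 (running total 15)
  island: matched, +4 (running total 19)
  island: matched, +4 (running total 23)
  crossover: not matched, +0
  ending: matched, +2 (running total 25)
Total score = 25
Threshold = 16; verdict = identification

25


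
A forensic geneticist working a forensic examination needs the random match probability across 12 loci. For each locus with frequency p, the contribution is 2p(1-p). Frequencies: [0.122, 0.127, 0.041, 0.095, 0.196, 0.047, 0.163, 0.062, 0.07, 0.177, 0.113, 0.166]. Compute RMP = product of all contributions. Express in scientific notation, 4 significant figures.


Computing RMP for 12 loci:
Locus 1: 2 * 0.122 * 0.878 = 0.214232
Locus 2: 2 * 0.127 * 0.873 = 0.221742
Locus 3: 2 * 0.041 * 0.959 = 0.078638
Locus 4: 2 * 0.095 * 0.905 = 0.17195
Locus 5: 2 * 0.196 * 0.804 = 0.315168
Locus 6: 2 * 0.047 * 0.953 = 0.089582
Locus 7: 2 * 0.163 * 0.837 = 0.272862
Locus 8: 2 * 0.062 * 0.938 = 0.116312
Locus 9: 2 * 0.07 * 0.93 = 0.1302
Locus 10: 2 * 0.177 * 0.823 = 0.291342
Locus 11: 2 * 0.113 * 0.887 = 0.200462
Locus 12: 2 * 0.166 * 0.834 = 0.276888
RMP = 1.212e-09

1.212e-09


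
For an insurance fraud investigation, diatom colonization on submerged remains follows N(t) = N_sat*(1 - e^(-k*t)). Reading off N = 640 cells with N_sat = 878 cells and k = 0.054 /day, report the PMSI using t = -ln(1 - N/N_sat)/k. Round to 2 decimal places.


PMSI from diatom colonization curve:
N / N_sat = 640 / 878 = 0.728929
1 - N/N_sat = 0.271071
ln(1 - N/N_sat) = -1.305374
t = -ln(1 - N/N_sat) / k = -(-1.305374) / 0.054 = 24.17 days

24.17


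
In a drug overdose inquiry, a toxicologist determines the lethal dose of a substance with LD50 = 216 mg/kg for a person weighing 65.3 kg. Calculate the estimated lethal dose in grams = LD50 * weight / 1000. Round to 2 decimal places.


Lethal dose calculation:
Lethal dose = LD50 * body_weight / 1000
= 216 * 65.3 / 1000
= 14104.8 / 1000
= 14.10 g

14.10


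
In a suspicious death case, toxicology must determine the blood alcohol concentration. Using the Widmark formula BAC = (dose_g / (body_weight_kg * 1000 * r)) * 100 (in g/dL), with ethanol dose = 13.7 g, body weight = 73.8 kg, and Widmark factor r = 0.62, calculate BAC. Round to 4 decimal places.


Applying the Widmark formula:
BAC = (dose_g / (body_wt * 1000 * r)) * 100
Denominator = 73.8 * 1000 * 0.62 = 45756
BAC = (13.7 / 45756) * 100
BAC = 0.0299 g/dL

0.0299


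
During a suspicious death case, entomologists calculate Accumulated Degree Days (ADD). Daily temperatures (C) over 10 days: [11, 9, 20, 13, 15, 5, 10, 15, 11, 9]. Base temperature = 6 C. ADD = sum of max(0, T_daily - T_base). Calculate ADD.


Computing ADD day by day:
Day 1: max(0, 11 - 6) = 5
Day 2: max(0, 9 - 6) = 3
Day 3: max(0, 20 - 6) = 14
Day 4: max(0, 13 - 6) = 7
Day 5: max(0, 15 - 6) = 9
Day 6: max(0, 5 - 6) = 0
Day 7: max(0, 10 - 6) = 4
Day 8: max(0, 15 - 6) = 9
Day 9: max(0, 11 - 6) = 5
Day 10: max(0, 9 - 6) = 3
Total ADD = 59

59


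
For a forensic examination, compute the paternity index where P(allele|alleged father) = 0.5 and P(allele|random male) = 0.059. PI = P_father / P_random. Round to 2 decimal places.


Paternity Index calculation:
PI = P(allele|father) / P(allele|random)
PI = 0.5 / 0.059
PI = 8.47

8.47


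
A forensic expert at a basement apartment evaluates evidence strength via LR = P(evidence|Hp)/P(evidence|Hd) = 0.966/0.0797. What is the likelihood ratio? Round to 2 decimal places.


Likelihood ratio calculation:
LR = P(E|Hp) / P(E|Hd)
LR = 0.966 / 0.0797
LR = 12.12

12.12


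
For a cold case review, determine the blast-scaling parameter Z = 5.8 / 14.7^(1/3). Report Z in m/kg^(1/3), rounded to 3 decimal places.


Scaled distance calculation:
W^(1/3) = 14.7^(1/3) = 2.44966
Z = R / W^(1/3) = 5.8 / 2.44966
Z = 2.368 m/kg^(1/3)

2.368


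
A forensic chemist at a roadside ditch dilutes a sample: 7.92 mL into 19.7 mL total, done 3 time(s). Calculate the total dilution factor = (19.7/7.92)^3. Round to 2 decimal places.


Dilution factor calculation:
Single dilution = V_total / V_sample = 19.7 / 7.92 ≈ 2.487374
Number of dilutions = 3
Total DF = (19.7 / 7.92)^3 (full precision, rounded at the end) = 15.39

15.39


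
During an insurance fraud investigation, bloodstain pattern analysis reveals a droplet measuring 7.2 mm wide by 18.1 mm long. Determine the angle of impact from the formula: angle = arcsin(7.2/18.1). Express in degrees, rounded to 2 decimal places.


Blood spatter impact angle calculation:
width / length = 7.2 / 18.1 = 0.39779
angle = arcsin(0.39779)
angle = 23.44 degrees

23.44


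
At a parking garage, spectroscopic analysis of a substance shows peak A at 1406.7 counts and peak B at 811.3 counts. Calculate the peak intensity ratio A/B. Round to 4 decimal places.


Spectral peak ratio:
Peak A = 1406.7 counts
Peak B = 811.3 counts
Ratio = 1406.7 / 811.3 = 1.7339

1.7339


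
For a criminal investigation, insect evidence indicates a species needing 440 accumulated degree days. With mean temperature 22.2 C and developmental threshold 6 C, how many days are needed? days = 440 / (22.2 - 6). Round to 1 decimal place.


Insect development time:
Effective temperature = avg_temp - T_base = 22.2 - 6 = 16.2 C
Days = ADD / effective_temp = 440 / 16.2 = 27.2 days

27.2


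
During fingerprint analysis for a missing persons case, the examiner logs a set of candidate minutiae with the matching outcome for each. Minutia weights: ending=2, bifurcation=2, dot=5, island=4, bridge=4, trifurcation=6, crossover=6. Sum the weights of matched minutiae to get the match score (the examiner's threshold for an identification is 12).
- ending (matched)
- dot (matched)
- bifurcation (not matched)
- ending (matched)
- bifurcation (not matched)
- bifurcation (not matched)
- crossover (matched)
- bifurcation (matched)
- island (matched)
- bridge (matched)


Weighted minutiae match score:
  ending: matched, +2 (running total 2)
  dot: matched, +5 (running total 7)
  bifurcation: not matched, +0
  ending: matched, +2 (running total 9)
  bifurcation: not matched, +0
  bifurcation: not matched, +0
  crossover: matched, +6 (running total 15)
  bifurcation: matched, +2 (running total 17)
  island: matched, +4 (running total 21)
  bridge: matched, +4 (running total 25)
Total score = 25
Threshold = 12; verdict = identification

25


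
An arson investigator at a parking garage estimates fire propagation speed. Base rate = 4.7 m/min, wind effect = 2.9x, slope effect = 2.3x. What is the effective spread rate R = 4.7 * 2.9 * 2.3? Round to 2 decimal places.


Fire spread rate calculation:
R = R0 * wind_factor * slope_factor
= 4.7 * 2.9 * 2.3
= 13.63 * 2.3
= 31.35 m/min

31.35


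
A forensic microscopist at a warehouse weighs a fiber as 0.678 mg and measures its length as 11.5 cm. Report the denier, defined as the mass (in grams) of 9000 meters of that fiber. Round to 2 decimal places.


Denier calculation:
Mass in grams = 0.678 mg / 1000 = 0.000678 g
Length in meters = 11.5 cm / 100 = 0.115 m
Linear density = mass / length = 0.000678 / 0.115 = 0.00589565 g/m
Denier = (g/m) * 9000 = 0.00589565 * 9000 = 53.06

53.06


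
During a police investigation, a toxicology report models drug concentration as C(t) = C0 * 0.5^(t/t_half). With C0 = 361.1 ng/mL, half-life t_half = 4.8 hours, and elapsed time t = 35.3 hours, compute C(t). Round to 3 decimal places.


Drug concentration decay:
Number of half-lives = t / t_half = 35.3 / 4.8 = 7.354167
Decay factor = 0.5^7.354167 = 0.00611188
C(t) = 361.1 * 0.00611188 = 2.207 ng/mL

2.207


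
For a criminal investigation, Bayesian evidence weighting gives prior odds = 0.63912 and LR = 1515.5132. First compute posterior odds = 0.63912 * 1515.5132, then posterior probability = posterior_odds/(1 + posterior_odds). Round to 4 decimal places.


Bayesian evidence evaluation:
Posterior odds = prior_odds * LR = 0.63912 * 1515.5132 = 968.5948
Posterior probability = posterior_odds / (1 + posterior_odds)
= 968.5948 / (1 + 968.5948)
= 968.5948 / 969.5948
= 0.9990

0.9990


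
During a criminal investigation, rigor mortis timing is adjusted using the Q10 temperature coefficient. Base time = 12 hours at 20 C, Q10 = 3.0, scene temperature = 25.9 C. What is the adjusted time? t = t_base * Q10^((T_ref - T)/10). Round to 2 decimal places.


Rigor mortis time adjustment:
Exponent = (T_ref - T_actual) / 10 = (20 - 25.9) / 10 = -0.59
Q10 factor = 3.0^-0.59 = 0.523
t_adjusted = 12 * 0.523 = 6.28 hours

6.28


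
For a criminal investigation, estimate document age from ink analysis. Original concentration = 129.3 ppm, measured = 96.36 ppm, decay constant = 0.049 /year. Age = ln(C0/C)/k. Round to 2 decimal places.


Document age estimation:
C0/C = 129.3 / 96.36 = 1.341843
ln(C0/C) = 0.294044
t = 0.294044 / 0.049 = 6.00 years

6.00


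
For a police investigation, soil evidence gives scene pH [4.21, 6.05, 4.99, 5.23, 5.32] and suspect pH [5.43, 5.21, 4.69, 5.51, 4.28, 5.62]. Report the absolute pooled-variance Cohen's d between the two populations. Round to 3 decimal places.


Pooled-variance Cohen's d for soil pH comparison:
Scene mean = 25.8 / 5 = 5.16
Suspect mean = 30.74 / 6 = 5.123333
Scene sample variance s_s^2 = 0.4385
Suspect sample variance s_c^2 = 0.279347
Pooled variance = ((n_s-1)*s_s^2 + (n_c-1)*s_c^2) / (n_s + n_c - 2) = 0.350081
Pooled SD = sqrt(0.350081) = 0.591676
Mean difference = 0.036667
|d| = |0.036667| / 0.591676 = 0.062

0.062


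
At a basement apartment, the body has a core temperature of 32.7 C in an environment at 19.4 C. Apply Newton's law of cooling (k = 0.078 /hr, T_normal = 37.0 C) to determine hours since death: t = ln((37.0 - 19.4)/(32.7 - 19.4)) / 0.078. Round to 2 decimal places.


Using Newton's law of cooling:
t = ln((T_normal - T_ambient) / (T_body - T_ambient)) / k
T_normal - T_ambient = 17.6
T_body - T_ambient = 13.3
Ratio = 1.323308
ln(ratio) = 0.280135
t = 0.280135 / 0.078 = 3.59 hours

3.59


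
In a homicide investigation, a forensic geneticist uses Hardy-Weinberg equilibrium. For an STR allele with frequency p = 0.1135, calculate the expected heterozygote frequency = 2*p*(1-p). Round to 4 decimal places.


Hardy-Weinberg heterozygote frequency:
q = 1 - p = 1 - 0.1135 = 0.8865
2pq = 2 * 0.1135 * 0.8865 = 0.2012

0.2012


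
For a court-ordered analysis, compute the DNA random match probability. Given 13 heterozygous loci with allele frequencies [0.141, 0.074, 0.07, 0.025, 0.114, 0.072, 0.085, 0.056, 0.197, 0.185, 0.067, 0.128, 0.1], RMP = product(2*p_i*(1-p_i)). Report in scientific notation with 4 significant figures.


Computing RMP for 13 loci:
Locus 1: 2 * 0.141 * 0.859 = 0.242238
Locus 2: 2 * 0.074 * 0.926 = 0.137048
Locus 3: 2 * 0.07 * 0.93 = 0.1302
Locus 4: 2 * 0.025 * 0.975 = 0.04875
Locus 5: 2 * 0.114 * 0.886 = 0.202008
Locus 6: 2 * 0.072 * 0.928 = 0.133632
Locus 7: 2 * 0.085 * 0.915 = 0.15555
Locus 8: 2 * 0.056 * 0.944 = 0.105728
Locus 9: 2 * 0.197 * 0.803 = 0.316382
Locus 10: 2 * 0.185 * 0.815 = 0.30155
Locus 11: 2 * 0.067 * 0.933 = 0.125022
Locus 12: 2 * 0.128 * 0.872 = 0.223232
Locus 13: 2 * 0.1 * 0.9 = 0.18
RMP = 4.484e-11

4.484e-11


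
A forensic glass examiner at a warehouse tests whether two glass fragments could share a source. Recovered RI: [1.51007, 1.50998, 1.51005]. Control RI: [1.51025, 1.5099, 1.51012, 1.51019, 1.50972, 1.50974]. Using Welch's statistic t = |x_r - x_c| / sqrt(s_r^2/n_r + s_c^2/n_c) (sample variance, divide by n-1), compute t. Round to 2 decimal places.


Welch's t-criterion for glass RI comparison:
Recovered mean = sum / n_r = 4.5301 / 3 = 1.5100333
Control mean = sum / n_c = 9.05992 / 6 = 1.5099867
Recovered sample variance s_r^2 = 2.23333e-09
Control sample variance s_c^2 = 5.35867e-08
Welch SE (unpooled) = sqrt(s_r^2/n_r + s_c^2/n_c) = sqrt(7.44444e-10 + 8.93111e-09) = sqrt(9.67555e-09) = 9.83644e-05
|mean_r - mean_c| = 4.66667e-05
t = 4.66667e-05 / 9.83644e-05 = 0.47

0.47


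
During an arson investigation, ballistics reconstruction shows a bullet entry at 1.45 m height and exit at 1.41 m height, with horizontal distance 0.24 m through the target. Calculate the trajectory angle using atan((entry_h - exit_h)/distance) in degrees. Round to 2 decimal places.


Bullet trajectory angle:
Height difference = 1.45 - 1.41 = 0.04 m
angle = atan(0.04 / 0.24)
angle = atan(0.166667)
angle = 9.46 degrees

9.46


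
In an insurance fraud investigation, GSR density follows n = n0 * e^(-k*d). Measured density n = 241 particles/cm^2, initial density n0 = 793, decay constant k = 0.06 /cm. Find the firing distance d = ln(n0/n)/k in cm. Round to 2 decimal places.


GSR distance calculation:
n0/n = 793 / 241 = 3.290456
ln(n0/n) = 1.191026
d = 1.191026 / 0.06 = 19.85 cm

19.85


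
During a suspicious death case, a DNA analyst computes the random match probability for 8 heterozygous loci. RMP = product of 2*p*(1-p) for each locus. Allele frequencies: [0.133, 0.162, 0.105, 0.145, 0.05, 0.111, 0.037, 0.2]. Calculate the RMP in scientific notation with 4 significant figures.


Computing RMP for 8 loci:
Locus 1: 2 * 0.133 * 0.867 = 0.230622
Locus 2: 2 * 0.162 * 0.838 = 0.271512
Locus 3: 2 * 0.105 * 0.895 = 0.18795
Locus 4: 2 * 0.145 * 0.855 = 0.24795
Locus 5: 2 * 0.05 * 0.95 = 0.095
Locus 6: 2 * 0.111 * 0.889 = 0.197358
Locus 7: 2 * 0.037 * 0.963 = 0.071262
Locus 8: 2 * 0.2 * 0.8 = 0.32
RMP = 1.248e-06

1.248e-06


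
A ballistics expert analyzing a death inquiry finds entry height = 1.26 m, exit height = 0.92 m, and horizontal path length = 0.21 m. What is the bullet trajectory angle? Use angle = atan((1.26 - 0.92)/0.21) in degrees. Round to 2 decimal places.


Bullet trajectory angle:
Height difference = 1.26 - 0.92 = 0.34 m
angle = atan(0.34 / 0.21)
angle = atan(1.619048)
angle = 58.30 degrees

58.30


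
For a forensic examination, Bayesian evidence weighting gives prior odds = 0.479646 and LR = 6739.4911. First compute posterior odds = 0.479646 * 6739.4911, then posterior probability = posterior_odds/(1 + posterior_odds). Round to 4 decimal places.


Bayesian evidence evaluation:
Posterior odds = prior_odds * LR = 0.479646 * 6739.4911 = 3232.57
Posterior probability = posterior_odds / (1 + posterior_odds)
= 3232.57 / (1 + 3232.57)
= 3232.57 / 3233.57
= 0.9997

0.9997


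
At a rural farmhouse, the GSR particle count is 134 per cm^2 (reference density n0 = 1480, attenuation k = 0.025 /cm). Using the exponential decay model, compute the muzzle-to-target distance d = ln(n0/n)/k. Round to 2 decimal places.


GSR distance calculation:
n0/n = 1480 / 134 = 11.044776
ln(n0/n) = 2.401958
d = 2.401958 / 0.025 = 96.08 cm

96.08


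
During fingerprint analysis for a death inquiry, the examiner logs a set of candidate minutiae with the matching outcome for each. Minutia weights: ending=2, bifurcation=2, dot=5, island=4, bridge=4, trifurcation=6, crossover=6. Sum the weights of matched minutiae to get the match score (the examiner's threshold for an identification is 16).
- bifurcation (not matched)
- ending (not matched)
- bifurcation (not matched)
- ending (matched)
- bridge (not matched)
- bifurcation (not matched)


Weighted minutiae match score:
  bifurcation: not matched, +0
  ending: not matched, +0
  bifurcation: not matched, +0
  ending: matched, +2 (running total 2)
  bridge: not matched, +0
  bifurcation: not matched, +0
Total score = 2
Threshold = 16; verdict = inconclusive

2


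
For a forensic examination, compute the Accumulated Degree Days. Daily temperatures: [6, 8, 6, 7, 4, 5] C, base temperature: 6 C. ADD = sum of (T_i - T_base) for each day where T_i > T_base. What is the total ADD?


Computing ADD day by day:
Day 1: max(0, 6 - 6) = 0
Day 2: max(0, 8 - 6) = 2
Day 3: max(0, 6 - 6) = 0
Day 4: max(0, 7 - 6) = 1
Day 5: max(0, 4 - 6) = 0
Day 6: max(0, 5 - 6) = 0
Total ADD = 3

3


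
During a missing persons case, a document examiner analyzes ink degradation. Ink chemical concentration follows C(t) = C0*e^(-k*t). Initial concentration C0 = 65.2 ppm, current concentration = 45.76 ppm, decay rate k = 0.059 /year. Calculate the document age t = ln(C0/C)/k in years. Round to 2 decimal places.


Document age estimation:
C0/C = 65.2 / 45.76 = 1.424825
ln(C0/C) = 0.354049
t = 0.354049 / 0.059 = 6.00 years

6.00


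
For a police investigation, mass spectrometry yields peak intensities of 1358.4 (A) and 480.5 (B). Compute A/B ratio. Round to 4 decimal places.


Spectral peak ratio:
Peak A = 1358.4 counts
Peak B = 480.5 counts
Ratio = 1358.4 / 480.5 = 2.8271

2.8271


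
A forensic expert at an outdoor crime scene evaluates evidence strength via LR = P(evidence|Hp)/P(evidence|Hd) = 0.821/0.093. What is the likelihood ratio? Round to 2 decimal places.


Likelihood ratio calculation:
LR = P(E|Hp) / P(E|Hd)
LR = 0.821 / 0.093
LR = 8.83

8.83
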